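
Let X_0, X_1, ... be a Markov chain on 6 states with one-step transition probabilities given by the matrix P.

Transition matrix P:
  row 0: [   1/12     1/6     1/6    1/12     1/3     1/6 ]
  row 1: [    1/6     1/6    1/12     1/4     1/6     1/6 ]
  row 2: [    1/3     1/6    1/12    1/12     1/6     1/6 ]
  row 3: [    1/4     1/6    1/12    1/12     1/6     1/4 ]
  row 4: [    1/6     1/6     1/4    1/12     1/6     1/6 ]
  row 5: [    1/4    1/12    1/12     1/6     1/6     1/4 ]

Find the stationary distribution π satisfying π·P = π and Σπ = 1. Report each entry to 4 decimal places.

Balance equations π_j = Σ_i π_i·P[i][j]:
  π_0 = 1/12·π_0 + 1/6·π_1 + 1/3·π_2 + 1/4·π_3 + 1/6·π_4 + 1/4·π_5
  π_1 = 1/6·π_0 + 1/6·π_1 + 1/6·π_2 + 1/6·π_3 + 1/6·π_4 + 1/12·π_5
  π_2 = 1/6·π_0 + 1/12·π_1 + 1/12·π_2 + 1/12·π_3 + 1/4·π_4 + 1/12·π_5
  π_3 = 1/12·π_0 + 1/4·π_1 + 1/12·π_2 + 1/12·π_3 + 1/12·π_4 + 1/6·π_5
  π_4 = 1/3·π_0 + 1/6·π_1 + 1/6·π_2 + 1/6·π_3 + 1/6·π_4 + 1/6·π_5
  normalize: π_0 + π_1 + π_2 + π_3 + π_4 + π_5 = 1
Solving the linear system gives exactly π = [3598/18101, 237/1574, 2411/18101, 98/787, 7233/36202, 152/787].

π = [0.1988, 0.1506, 0.1332, 0.1245, 0.1998, 0.1931]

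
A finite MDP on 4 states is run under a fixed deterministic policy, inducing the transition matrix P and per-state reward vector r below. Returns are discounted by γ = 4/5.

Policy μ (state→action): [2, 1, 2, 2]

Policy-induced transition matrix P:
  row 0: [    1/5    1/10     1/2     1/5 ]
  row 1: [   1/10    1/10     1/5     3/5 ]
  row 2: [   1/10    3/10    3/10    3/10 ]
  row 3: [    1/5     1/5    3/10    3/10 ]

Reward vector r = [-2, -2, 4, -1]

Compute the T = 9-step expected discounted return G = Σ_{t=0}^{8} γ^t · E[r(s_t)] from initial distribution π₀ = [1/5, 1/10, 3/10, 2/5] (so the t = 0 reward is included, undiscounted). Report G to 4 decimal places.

t=0: π = [0.2000, 0.1000, 0.3000, 0.4000], E[r] = 0.2000, γ^t·E[r] = 0.200000, running G = 0.200000
t=1: π = [0.1600, 0.2000, 0.3300, 0.3100], E[r] = 0.2900, γ^t·E[r] = 0.232000, running G = 0.432000
t=2: π = [0.1470, 0.1970, 0.3120, 0.3440], E[r] = 0.2160, γ^t·E[r] = 0.138240, running G = 0.570240
t=3: π = [0.1491, 0.1968, 0.3097, 0.3444], E[r] = 0.2026, γ^t·E[r] = 0.103731, running G = 0.673971
t=4: π = [0.1494, 0.1964, 0.3101, 0.3441], E[r] = 0.2050, γ^t·E[r] = 0.083956, running G = 0.757927
t=5: π = [0.1493, 0.1964, 0.3102, 0.3440], E[r] = 0.2054, γ^t·E[r] = 0.067296, running G = 0.825223
t=6: π = [0.1493, 0.1964, 0.3102, 0.3440], E[r] = 0.2054, γ^t·E[r] = 0.053831, running G = 0.879054
t=7: π = [0.1493, 0.1964, 0.3102, 0.3440], E[r] = 0.2053, γ^t·E[r] = 0.043061, running G = 0.922116
t=8: π = [0.1493, 0.1964, 0.3102, 0.3440], E[r] = 0.2053, γ^t·E[r] = 0.034449, running G = 0.956565

G = 0.9566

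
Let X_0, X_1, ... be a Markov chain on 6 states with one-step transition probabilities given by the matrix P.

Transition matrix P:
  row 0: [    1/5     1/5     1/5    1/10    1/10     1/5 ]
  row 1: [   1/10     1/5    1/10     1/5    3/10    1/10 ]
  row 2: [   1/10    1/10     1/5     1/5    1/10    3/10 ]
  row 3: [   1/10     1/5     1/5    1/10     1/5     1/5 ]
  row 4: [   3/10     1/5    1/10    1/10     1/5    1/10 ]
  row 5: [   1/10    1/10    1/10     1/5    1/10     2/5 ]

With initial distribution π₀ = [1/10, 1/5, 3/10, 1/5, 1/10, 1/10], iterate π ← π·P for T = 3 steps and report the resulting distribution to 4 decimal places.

t=0: π = [0.1000, 0.2000, 0.3000, 0.2000, 0.1000, 0.1000]
t=1: π = [0.1300, 0.1600, 0.1600, 0.1600, 0.1700, 0.2200]
t=2: π = [0.1470, 0.1620, 0.1450, 0.1540, 0.1650, 0.2270]
t=3: π = [0.1477, 0.1628, 0.1446, 0.1534, 0.1643, 0.2272]

π = [0.1477, 0.1628, 0.1446, 0.1534, 0.1643, 0.2272]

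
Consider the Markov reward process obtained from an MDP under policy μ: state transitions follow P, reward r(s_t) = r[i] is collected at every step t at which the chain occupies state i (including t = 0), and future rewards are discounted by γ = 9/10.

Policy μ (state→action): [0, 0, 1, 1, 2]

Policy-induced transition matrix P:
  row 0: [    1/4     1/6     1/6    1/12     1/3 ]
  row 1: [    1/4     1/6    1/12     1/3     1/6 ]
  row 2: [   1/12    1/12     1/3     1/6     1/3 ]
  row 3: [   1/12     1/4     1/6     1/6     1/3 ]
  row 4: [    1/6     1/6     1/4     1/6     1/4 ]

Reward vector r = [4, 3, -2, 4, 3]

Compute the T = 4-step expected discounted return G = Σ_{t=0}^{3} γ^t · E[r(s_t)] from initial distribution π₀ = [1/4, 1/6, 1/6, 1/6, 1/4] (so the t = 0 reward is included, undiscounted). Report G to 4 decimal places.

t=0: π = [0.2500, 0.1667, 0.1667, 0.1667, 0.2500], E[r] = 2.5833, γ^t·E[r] = 2.583333, running G = 2.583333
t=1: π = [0.1736, 0.1667, 0.2014, 0.1736, 0.2847], E[r] = 2.3403, γ^t·E[r] = 2.106250, running G = 4.689583
t=2: π = [0.1638, 0.1644, 0.2101, 0.1800, 0.2818], E[r] = 2.2934, γ^t·E[r] = 1.857656, running G = 6.547240
t=3: π = [0.1615, 0.1642, 0.2115, 0.1804, 0.2825], E[r] = 2.2846, γ^t·E[r] = 1.665457, running G = 8.212697

G = 8.2127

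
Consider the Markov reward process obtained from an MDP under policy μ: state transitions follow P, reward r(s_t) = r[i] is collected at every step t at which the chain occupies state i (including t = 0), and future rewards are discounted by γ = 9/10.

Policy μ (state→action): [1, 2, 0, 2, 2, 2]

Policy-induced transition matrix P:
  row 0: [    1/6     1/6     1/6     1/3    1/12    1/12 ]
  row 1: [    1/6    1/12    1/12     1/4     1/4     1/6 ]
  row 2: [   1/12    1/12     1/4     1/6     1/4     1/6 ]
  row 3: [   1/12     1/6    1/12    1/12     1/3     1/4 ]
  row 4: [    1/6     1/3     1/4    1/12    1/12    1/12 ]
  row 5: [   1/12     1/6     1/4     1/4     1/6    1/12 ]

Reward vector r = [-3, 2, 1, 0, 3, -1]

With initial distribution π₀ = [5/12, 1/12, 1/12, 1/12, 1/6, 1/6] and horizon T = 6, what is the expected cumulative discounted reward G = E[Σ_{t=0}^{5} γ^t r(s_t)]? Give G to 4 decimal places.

G = 1.4327

t=0: π = [0.4167, 0.0833, 0.0833, 0.0833, 0.1667, 0.1667], E[r] = -0.6667, γ^t·E[r] = -0.666667, running G = -0.666667
t=1: π = [0.1389, 0.1806, 0.1875, 0.2361, 0.1458, 0.1111], E[r] = 0.4583, γ^t·E[r] = 0.412500, running G = -0.254167
t=2: π = [0.1221, 0.1603, 0.1690, 0.1823, 0.2130, 0.1534], E[r] = 0.6088, γ^t·E[r] = 0.493125, running G = 0.238958
t=3: π = [0.1246, 0.1747, 0.1827, 0.1802, 0.1966, 0.1412], E[r] = 0.6069, γ^t·E[r] = 0.442406, running G = 0.681365
t=4: π = [0.1247, 0.1696, 0.1805, 0.1824, 0.1997, 0.1432], E[r] = 0.6018, γ^t·E[r] = 0.394830, running G = 1.076195
t=5: π = [0.1245, 0.1708, 0.1809, 0.1817, 0.1992, 0.1429], E[r] = 0.6037, γ^t·E[r] = 0.356482, running G = 1.432676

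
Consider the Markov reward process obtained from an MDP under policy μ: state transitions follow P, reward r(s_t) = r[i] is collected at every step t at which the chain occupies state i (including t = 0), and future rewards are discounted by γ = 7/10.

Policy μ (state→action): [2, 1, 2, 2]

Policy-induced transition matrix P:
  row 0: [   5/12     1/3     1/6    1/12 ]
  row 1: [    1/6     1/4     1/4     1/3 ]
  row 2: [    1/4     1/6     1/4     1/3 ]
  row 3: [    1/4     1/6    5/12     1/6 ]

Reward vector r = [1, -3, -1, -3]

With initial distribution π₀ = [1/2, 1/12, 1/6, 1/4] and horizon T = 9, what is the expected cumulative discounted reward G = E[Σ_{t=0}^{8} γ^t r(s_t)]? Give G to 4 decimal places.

G = -3.5487

t=0: π = [0.5000, 0.0833, 0.1667, 0.2500], E[r] = -0.6667, γ^t·E[r] = -0.666667, running G = -0.666667
t=1: π = [0.3264, 0.2569, 0.2500, 0.1667], E[r] = -1.1944, γ^t·E[r] = -0.836111, running G = -1.502778
t=2: π = [0.2830, 0.2425, 0.2506, 0.2240], E[r] = -1.3669, γ^t·E[r] = -0.669780, running G = -2.172558
t=3: π = [0.2770, 0.2340, 0.2637, 0.2253], E[r] = -1.3647, γ^t·E[r] = -0.468085, running G = -2.640643
t=4: π = [0.2767, 0.2323, 0.2645, 0.2266], E[r] = -1.3644, γ^t·E[r] = -0.327604, running G = -2.968247
t=5: π = [0.2767, 0.2321, 0.2647, 0.2264], E[r] = -1.3636, γ^t·E[r] = -0.229180, running G = -3.197427
t=6: π = [0.2768, 0.2321, 0.2647, 0.2264], E[r] = -1.3635, γ^t·E[r] = -0.160418, running G = -3.357845
t=7: π = [0.2768, 0.2321, 0.2647, 0.2264], E[r] = -1.3635, γ^t·E[r] = -0.112292, running G = -3.470137
t=8: π = [0.2768, 0.2321, 0.2647, 0.2264], E[r] = -1.3635, γ^t·E[r] = -0.078604, running G = -3.548741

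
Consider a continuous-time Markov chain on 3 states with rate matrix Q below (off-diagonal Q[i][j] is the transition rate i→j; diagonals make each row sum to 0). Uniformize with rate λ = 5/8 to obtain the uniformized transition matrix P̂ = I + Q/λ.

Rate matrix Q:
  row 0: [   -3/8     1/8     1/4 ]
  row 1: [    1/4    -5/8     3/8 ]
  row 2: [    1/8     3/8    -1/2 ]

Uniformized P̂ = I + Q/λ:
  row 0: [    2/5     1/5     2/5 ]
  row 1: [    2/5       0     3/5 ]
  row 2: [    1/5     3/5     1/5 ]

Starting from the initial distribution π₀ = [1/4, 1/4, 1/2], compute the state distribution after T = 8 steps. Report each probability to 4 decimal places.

π = [0.3236, 0.2938, 0.3826]

t=0: π = [0.2500, 0.2500, 0.5000]
t=1: π = [0.3000, 0.3500, 0.3500]
t=2: π = [0.3300, 0.2700, 0.4000]
t=3: π = [0.3200, 0.3060, 0.3740]
t=4: π = [0.3252, 0.2884, 0.3864]
t=5: π = [0.3227, 0.2969, 0.3804]
t=6: π = [0.3239, 0.2928, 0.3833]
t=7: π = [0.3233, 0.2948, 0.3819]
t=8: π = [0.3236, 0.2938, 0.3826]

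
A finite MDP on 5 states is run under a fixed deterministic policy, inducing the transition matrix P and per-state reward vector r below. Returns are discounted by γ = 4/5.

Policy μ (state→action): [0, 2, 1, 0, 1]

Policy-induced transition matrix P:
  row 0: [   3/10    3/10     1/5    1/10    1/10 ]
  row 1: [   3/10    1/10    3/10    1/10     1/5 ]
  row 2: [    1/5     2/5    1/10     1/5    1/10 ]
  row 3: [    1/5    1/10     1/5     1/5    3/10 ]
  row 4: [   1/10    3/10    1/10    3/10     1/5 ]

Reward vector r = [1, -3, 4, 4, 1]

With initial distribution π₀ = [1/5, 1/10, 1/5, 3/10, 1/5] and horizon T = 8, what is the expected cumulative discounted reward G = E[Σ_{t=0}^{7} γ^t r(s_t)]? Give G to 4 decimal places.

G = 5.6788

t=0: π = [0.2000, 0.1000, 0.2000, 0.3000, 0.2000], E[r] = 2.1000, γ^t·E[r] = 2.100000, running G = 2.100000
t=1: π = [0.2100, 0.2400, 0.1700, 0.1900, 0.1900], E[r] = 1.1200, γ^t·E[r] = 0.896000, running G = 2.996000
t=2: π = [0.2260, 0.2310, 0.1880, 0.1740, 0.1810], E[r] = 1.1620, γ^t·E[r] = 0.743680, running G = 3.739680
t=3: π = [0.2276, 0.2378, 0.1862, 0.1724, 0.1760], E[r] = 1.1246, γ^t·E[r] = 0.575795, running G = 4.315475
t=4: π = [0.2289, 0.2366, 0.1876, 0.1711, 0.1759], E[r] = 1.1295, γ^t·E[r] = 0.462660, running G = 4.778135
t=5: π = [0.2290, 0.2372, 0.1873, 0.1710, 0.1755], E[r] = 1.1261, γ^t·E[r] = 0.369013, running G = 5.147148
t=6: π = [0.2291, 0.2371, 0.1874, 0.1709, 0.1755], E[r] = 1.1268, γ^t·E[r] = 0.295383, running G = 5.442531
t=7: π = [0.2291, 0.2371, 0.1874, 0.1709, 0.1754], E[r] = 1.1265, γ^t·E[r] = 0.236238, running G = 5.678769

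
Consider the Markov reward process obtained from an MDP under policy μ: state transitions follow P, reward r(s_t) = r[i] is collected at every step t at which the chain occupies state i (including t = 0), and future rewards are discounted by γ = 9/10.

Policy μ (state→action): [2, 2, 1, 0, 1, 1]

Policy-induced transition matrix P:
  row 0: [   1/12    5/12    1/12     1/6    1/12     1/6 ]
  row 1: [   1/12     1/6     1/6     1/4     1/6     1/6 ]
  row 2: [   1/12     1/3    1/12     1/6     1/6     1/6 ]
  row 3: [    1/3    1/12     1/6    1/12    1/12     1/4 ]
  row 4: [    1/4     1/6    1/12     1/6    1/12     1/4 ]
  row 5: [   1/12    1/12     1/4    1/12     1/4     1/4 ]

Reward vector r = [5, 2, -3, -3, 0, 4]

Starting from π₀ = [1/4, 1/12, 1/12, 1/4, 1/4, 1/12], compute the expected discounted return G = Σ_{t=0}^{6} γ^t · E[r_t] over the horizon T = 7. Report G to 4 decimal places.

G = 5.5034

t=0: π = [0.2500, 0.0833, 0.0833, 0.2500, 0.2500, 0.0833], E[r] = 0.7500, γ^t·E[r] = 0.750000, running G = 0.750000
t=1: π = [0.1875, 0.2153, 0.1250, 0.1458, 0.1111, 0.2153], E[r] = 1.4167, γ^t·E[r] = 1.275000, running G = 2.025000
t=2: π = [0.1383, 0.2043, 0.1493, 0.1545, 0.1476, 0.2060], E[r] = 1.0127, γ^t·E[r] = 0.820313, running G = 2.845313
t=3: π = [0.1466, 0.1961, 0.1476, 0.1536, 0.1471, 0.2090], E[r] = 1.0573, γ^t·E[r] = 0.770801, running G = 3.616113
t=4: π = [0.1463, 0.1977, 0.1473, 0.1528, 0.1468, 0.2091], E[r] = 1.0630, γ^t·E[r] = 0.697433, running G = 4.313546
t=5: π = [0.1460, 0.1976, 0.1474, 0.1530, 0.1469, 0.2091], E[r] = 1.0604, γ^t·E[r] = 0.626129, running G = 4.939676
t=6: π = [0.1461, 0.1976, 0.1474, 0.1530, 0.1469, 0.2091], E[r] = 1.0607, γ^t·E[r] = 0.563707, running G = 5.503383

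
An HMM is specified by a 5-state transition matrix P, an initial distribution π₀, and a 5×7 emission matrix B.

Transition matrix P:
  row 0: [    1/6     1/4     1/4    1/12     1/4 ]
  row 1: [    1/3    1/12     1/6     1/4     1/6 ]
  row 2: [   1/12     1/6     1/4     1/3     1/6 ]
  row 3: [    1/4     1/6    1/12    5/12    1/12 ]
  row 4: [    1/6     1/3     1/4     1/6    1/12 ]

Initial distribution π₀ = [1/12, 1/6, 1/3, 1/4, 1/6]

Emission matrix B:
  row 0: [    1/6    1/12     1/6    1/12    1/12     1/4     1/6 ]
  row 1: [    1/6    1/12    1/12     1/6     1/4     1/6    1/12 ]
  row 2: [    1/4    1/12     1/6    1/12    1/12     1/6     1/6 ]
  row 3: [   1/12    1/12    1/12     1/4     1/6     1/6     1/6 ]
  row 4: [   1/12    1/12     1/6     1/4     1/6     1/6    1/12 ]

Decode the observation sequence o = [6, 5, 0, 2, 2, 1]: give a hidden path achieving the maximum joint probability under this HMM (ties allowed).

t=0: δ = [1.389e-02, 1.389e-02, 5.556e-02, 4.167e-02, 1.389e-02]  (obs o_0=6)
t=1: δ = [2.604e-03, 1.543e-03, 2.315e-03, 3.086e-03, 1.543e-03]  ψ = [3, 2, 2, 2, 2]  (obs o_1=5)
t=2: δ = [1.286e-04, 1.085e-04, 1.628e-04, 1.072e-04, 5.425e-05]  ψ = [3, 0, 0, 3, 0]  (obs o_2=0)
t=3: δ = [6.028e-06, 2.679e-06, 6.782e-06, 4.521e-06, 5.358e-06]  ψ = [1, 0, 2, 2, 0]  (obs o_3=2)
t=4: δ = [1.884e-07, 1.488e-07, 2.826e-07, 1.884e-07, 2.512e-07]  ψ = [3, 4, 2, 2, 0]  (obs o_4=2)
t=5: δ = [4.135e-09, 6.977e-09, 5.887e-09, 7.849e-09, 3.925e-09]  ψ = [1, 4, 2, 2, 0]  (obs o_5=1)
backtrack: best end state = 3; path = [3, 0, 2, 2, 2, 3]

path = [3, 0, 2, 2, 2, 3]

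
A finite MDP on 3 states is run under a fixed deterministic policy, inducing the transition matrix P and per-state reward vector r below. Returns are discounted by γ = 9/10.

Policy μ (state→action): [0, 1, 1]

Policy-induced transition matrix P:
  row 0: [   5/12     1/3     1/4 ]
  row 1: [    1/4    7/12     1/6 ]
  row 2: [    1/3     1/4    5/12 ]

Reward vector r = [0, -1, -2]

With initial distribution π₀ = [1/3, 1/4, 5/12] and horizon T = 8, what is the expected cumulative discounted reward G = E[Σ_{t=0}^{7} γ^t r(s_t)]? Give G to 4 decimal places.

t=0: π = [0.3333, 0.2500, 0.4167], E[r] = -1.0833, γ^t·E[r] = -1.083333, running G = -1.083333
t=1: π = [0.3403, 0.3611, 0.2986], E[r] = -0.9583, γ^t·E[r] = -0.862500, running G = -1.945833
t=2: π = [0.3316, 0.3987, 0.2697], E[r] = -0.9381, γ^t·E[r] = -0.759844, running G = -2.705677
t=3: π = [0.3277, 0.4105, 0.2617], E[r] = -0.9340, γ^t·E[r] = -0.680871, running G = -3.386548
t=4: π = [0.3264, 0.4142, 0.2594], E[r] = -0.9330, γ^t·E[r] = -0.612125, running G = -3.998673
t=5: π = [0.3260, 0.4153, 0.2587], E[r] = -0.9327, γ^t·E[r] = -0.550749, running G = -4.549422
t=6: π = [0.3259, 0.4156, 0.2585], E[r] = -0.9326, γ^t·E[r] = -0.495632, running G = -5.045054
t=7: π = [0.3259, 0.4157, 0.2585], E[r] = -0.9326, γ^t·E[r] = -0.446057, running G = -5.491111

G = -5.4911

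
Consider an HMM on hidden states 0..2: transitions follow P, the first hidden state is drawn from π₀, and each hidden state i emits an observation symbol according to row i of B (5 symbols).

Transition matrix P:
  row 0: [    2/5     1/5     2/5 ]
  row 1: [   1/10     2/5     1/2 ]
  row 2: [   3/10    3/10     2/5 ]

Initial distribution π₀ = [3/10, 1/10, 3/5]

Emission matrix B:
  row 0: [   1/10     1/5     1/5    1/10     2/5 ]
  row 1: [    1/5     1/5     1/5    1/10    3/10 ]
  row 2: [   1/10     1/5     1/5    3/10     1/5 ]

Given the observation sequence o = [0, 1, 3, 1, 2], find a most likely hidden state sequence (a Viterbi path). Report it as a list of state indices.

path = [2, 2, 2, 2, 2]

t=0: δ = [3.000e-02, 2.000e-02, 6.000e-02]  (obs o_0=0)
t=1: δ = [3.600e-03, 3.600e-03, 4.800e-03]  ψ = [2, 2, 2]  (obs o_1=1)
t=2: δ = [1.440e-04, 1.440e-04, 5.760e-04]  ψ = [0, 1, 2]  (obs o_2=3)
t=3: δ = [3.456e-05, 3.456e-05, 4.608e-05]  ψ = [2, 2, 2]  (obs o_3=1)
t=4: δ = [2.765e-06, 2.765e-06, 3.686e-06]  ψ = [0, 1, 2]  (obs o_4=2)
backtrack: best end state = 2; path = [2, 2, 2, 2, 2]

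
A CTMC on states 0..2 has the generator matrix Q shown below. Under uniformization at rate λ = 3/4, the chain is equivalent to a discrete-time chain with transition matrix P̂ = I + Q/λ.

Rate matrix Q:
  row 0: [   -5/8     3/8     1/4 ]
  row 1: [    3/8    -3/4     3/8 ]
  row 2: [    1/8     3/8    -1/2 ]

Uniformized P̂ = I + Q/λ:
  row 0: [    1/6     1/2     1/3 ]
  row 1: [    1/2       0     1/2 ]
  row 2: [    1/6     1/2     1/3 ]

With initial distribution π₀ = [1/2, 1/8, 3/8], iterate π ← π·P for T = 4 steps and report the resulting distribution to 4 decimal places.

π = [0.2865, 0.3203, 0.3932]

t=0: π = [0.5000, 0.1250, 0.3750]
t=1: π = [0.2083, 0.4375, 0.3542]
t=2: π = [0.3125, 0.2813, 0.4063]
t=3: π = [0.2604, 0.3594, 0.3802]
t=4: π = [0.2865, 0.3203, 0.3932]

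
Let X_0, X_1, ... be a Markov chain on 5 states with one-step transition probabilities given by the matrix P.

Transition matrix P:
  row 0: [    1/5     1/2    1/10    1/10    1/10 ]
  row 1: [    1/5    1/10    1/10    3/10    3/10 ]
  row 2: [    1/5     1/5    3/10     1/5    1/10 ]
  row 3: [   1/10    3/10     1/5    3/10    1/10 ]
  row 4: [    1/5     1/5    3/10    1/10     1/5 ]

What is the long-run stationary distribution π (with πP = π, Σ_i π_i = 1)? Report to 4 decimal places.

Balance equations π_j = Σ_i π_i·P[i][j]:
  π_0 = 1/5·π_0 + 1/5·π_1 + 1/5·π_2 + 1/10·π_3 + 1/5·π_4
  π_1 = 1/2·π_0 + 1/10·π_1 + 1/5·π_2 + 3/10·π_3 + 1/5·π_4
  π_2 = 1/10·π_0 + 1/10·π_1 + 3/10·π_2 + 1/5·π_3 + 3/10·π_4
  π_3 = 1/10·π_0 + 3/10·π_1 + 1/5·π_2 + 3/10·π_3 + 1/10·π_4
  normalize: π_0 + π_1 + π_2 + π_3 + π_4 = 1
Solving the linear system gives exactly π = [1567/8762, 2189/8762, 846/4381, 927/4381, 730/4381].

π = [0.1788, 0.2498, 0.1931, 0.2116, 0.1666]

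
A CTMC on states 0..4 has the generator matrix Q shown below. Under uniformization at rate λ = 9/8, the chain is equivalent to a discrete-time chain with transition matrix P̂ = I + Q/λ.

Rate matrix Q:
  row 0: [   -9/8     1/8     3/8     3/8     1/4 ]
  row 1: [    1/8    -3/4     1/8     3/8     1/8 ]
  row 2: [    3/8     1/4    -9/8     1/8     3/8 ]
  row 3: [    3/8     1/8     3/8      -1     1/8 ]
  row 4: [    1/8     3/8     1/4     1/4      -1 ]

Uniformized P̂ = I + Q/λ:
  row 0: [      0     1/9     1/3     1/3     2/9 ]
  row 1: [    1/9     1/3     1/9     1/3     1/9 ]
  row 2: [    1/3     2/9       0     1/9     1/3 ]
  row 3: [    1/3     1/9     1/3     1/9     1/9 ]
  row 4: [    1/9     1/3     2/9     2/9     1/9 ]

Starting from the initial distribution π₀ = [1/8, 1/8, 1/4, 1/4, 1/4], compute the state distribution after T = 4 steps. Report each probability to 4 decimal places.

π = [0.1830, 0.2213, 0.1986, 0.2213, 0.1758]

t=0: π = [0.1250, 0.1250, 0.2500, 0.2500, 0.2500]
t=1: π = [0.2083, 0.2222, 0.1944, 0.1944, 0.1806]
t=2: π = [0.1744, 0.2222, 0.1991, 0.2269, 0.1775]
t=3: π = [0.1864, 0.2221, 0.1979, 0.2190, 0.1747]
t=4: π = [0.1830, 0.2213, 0.1986, 0.2213, 0.1758]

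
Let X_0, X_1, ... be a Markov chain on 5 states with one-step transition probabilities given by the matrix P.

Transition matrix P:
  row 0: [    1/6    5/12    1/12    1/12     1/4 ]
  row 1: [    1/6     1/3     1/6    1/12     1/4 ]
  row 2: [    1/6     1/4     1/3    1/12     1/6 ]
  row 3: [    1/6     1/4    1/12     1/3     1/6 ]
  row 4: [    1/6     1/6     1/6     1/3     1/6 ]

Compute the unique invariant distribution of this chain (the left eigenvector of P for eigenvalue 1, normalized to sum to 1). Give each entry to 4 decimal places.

Balance equations π_j = Σ_i π_i·P[i][j]:
  π_0 = 1/6·π_0 + 1/6·π_1 + 1/6·π_2 + 1/6·π_3 + 1/6·π_4
  π_1 = 5/12·π_0 + 1/3·π_1 + 1/4·π_2 + 1/4·π_3 + 1/6·π_4
  π_2 = 1/12·π_0 + 1/6·π_1 + 1/3·π_2 + 1/12·π_3 + 1/6·π_4
  π_3 = 1/12·π_0 + 1/12·π_1 + 1/12·π_2 + 1/3·π_3 + 1/3·π_4
  normalize: π_0 + π_1 + π_2 + π_3 + π_4 = 1
Solving the linear system gives exactly π = [1/6, 227/798, 22/133, 143/798, 163/798].

π = [0.1667, 0.2845, 0.1654, 0.1792, 0.2043]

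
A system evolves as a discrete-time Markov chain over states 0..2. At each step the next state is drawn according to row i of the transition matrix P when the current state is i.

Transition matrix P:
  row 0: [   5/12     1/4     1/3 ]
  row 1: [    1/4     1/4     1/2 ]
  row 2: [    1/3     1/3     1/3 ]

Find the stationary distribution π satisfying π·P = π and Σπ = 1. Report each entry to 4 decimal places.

Balance equations π_j = Σ_i π_i·P[i][j]:
  π_0 = 5/12·π_0 + 1/4·π_1 + 1/3·π_2
  π_1 = 1/4·π_0 + 1/4·π_1 + 1/3·π_2
  normalize: π_0 + π_1 + π_2 = 1
Solving the linear system gives exactly π = [24/71, 20/71, 27/71].

π = [0.3380, 0.2817, 0.3803]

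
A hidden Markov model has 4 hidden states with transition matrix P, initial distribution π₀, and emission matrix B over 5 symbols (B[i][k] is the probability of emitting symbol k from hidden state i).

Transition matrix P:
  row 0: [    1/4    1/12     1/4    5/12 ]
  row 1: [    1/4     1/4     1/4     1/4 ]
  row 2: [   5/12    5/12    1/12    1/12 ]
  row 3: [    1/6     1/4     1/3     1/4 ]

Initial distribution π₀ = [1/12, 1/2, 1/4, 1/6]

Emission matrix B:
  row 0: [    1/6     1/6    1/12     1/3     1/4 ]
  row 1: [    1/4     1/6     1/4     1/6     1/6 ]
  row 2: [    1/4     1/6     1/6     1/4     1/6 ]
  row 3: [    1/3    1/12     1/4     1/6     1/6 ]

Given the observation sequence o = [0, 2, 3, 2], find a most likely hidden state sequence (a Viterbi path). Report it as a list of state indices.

path = [1, 2, 0, 3]

t=0: δ = [1.389e-02, 1.250e-01, 6.250e-02, 5.556e-02]  (obs o_0=0)
t=1: δ = [2.604e-03, 7.812e-03, 5.208e-03, 7.812e-03]  ψ = [1, 1, 1, 1]  (obs o_1=2)
t=2: δ = [7.234e-04, 3.617e-04, 6.510e-04, 3.255e-04]  ψ = [2, 2, 3, 1]  (obs o_2=3)
t=3: δ = [2.261e-05, 6.782e-05, 3.014e-05, 7.535e-05]  ψ = [2, 2, 0, 0]  (obs o_3=2)
backtrack: best end state = 3; path = [1, 2, 0, 3]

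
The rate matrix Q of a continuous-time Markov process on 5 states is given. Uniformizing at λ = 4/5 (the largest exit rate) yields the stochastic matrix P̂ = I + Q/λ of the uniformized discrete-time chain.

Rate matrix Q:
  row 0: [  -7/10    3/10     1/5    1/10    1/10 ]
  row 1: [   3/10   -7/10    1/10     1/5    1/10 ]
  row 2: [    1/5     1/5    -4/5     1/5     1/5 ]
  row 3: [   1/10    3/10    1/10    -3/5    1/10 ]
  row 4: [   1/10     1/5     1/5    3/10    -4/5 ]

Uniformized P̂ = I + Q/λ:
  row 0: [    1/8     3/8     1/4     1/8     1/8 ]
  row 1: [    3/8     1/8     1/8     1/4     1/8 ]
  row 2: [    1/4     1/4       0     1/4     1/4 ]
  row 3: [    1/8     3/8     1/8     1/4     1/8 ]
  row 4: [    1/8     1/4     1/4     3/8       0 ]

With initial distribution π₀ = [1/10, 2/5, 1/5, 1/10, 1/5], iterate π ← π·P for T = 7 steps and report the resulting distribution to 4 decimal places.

t=0: π = [0.1000, 0.4000, 0.2000, 0.1000, 0.2000]
t=1: π = [0.2500, 0.2250, 0.1375, 0.2625, 0.1250]
t=2: π = [0.1984, 0.2859, 0.1547, 0.2344, 0.1266]
t=3: π = [0.2158, 0.2684, 0.1463, 0.2410, 0.1285]
t=4: π = [0.2104, 0.2736, 0.1498, 0.2391, 0.1272]
t=5: π = [0.2121, 0.2720, 0.1485, 0.2396, 0.1278]
t=6: π = [0.2116, 0.2725, 0.1489, 0.2395, 0.1276]
t=7: π = [0.2117, 0.2723, 0.1488, 0.2395, 0.1277]

π = [0.2117, 0.2723, 0.1488, 0.2395, 0.1277]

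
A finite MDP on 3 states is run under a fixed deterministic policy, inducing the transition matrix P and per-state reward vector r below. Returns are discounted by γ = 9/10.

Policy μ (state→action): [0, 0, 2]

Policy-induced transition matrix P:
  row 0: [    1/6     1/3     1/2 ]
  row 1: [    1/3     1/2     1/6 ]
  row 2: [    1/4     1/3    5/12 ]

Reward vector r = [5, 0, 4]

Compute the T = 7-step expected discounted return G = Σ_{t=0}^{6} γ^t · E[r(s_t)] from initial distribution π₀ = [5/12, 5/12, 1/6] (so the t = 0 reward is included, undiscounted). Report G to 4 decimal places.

t=0: π = [0.4167, 0.4167, 0.1667], E[r] = 2.7500, γ^t·E[r] = 2.750000, running G = 2.750000
t=1: π = [0.2500, 0.4028, 0.3472], E[r] = 2.6389, γ^t·E[r] = 2.375000, running G = 5.125000
t=2: π = [0.2627, 0.4005, 0.3368], E[r] = 2.6609, γ^t·E[r] = 2.155313, running G = 7.280313
t=3: π = [0.2615, 0.4001, 0.3384], E[r] = 2.6612, γ^t·E[r] = 1.939992, running G = 9.220305
t=4: π = [0.2615, 0.4000, 0.3384], E[r] = 2.6615, γ^t·E[r] = 1.746209, running G = 10.966514
t=5: π = [0.2615, 0.4000, 0.3385], E[r] = 2.6615, γ^t·E[r] = 1.571607, running G = 12.538121
t=6: π = [0.2615, 0.4000, 0.3385], E[r] = 2.6615, γ^t·E[r] = 1.414450, running G = 13.952571

G = 13.9526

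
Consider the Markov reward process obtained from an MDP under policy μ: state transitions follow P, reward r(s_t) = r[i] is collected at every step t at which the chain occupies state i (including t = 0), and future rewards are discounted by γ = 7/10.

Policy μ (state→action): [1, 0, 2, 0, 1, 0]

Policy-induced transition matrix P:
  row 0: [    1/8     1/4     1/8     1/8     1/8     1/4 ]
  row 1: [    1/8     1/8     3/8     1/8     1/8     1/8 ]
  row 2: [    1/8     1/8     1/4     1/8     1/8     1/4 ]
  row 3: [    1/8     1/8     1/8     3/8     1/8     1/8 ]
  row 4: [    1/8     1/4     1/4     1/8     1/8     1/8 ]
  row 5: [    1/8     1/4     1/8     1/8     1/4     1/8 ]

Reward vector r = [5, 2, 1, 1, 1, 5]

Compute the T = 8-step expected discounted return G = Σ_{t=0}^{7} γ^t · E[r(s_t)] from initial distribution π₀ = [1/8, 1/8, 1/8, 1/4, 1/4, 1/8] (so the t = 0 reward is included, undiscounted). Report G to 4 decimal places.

t=0: π = [0.1250, 0.1250, 0.1250, 0.2500, 0.2500, 0.1250], E[r] = 2.1250, γ^t·E[r] = 2.125000, running G = 2.125000
t=1: π = [0.1250, 0.1875, 0.2031, 0.1875, 0.1406, 0.1563], E[r] = 2.3125, γ^t·E[r] = 1.618750, running G = 3.743750
t=2: π = [0.1250, 0.1777, 0.2148, 0.1719, 0.1445, 0.1660], E[r] = 2.3418, γ^t·E[r] = 1.147480, running G = 4.891230
t=3: π = [0.1250, 0.1794, 0.2144, 0.1680, 0.1458, 0.1675], E[r] = 2.3494, γ^t·E[r] = 0.805832, running G = 5.697063
t=4: π = [0.1250, 0.1798, 0.2149, 0.1670, 0.1459, 0.1674], E[r] = 2.3495, γ^t·E[r] = 0.564105, running G = 6.261167
t=5: π = [0.1250, 0.1798, 0.2150, 0.1667, 0.1459, 0.1675], E[r] = 2.3497, γ^t·E[r] = 0.394919, running G = 6.656087
t=6: π = [0.1250, 0.1798, 0.2151, 0.1667, 0.1459, 0.1675], E[r] = 2.3498, γ^t·E[r] = 0.276454, running G = 6.932541
t=7: π = [0.1250, 0.1798, 0.2151, 0.1667, 0.1459, 0.1675], E[r] = 2.3498, γ^t·E[r] = 0.193519, running G = 7.126061

G = 7.1261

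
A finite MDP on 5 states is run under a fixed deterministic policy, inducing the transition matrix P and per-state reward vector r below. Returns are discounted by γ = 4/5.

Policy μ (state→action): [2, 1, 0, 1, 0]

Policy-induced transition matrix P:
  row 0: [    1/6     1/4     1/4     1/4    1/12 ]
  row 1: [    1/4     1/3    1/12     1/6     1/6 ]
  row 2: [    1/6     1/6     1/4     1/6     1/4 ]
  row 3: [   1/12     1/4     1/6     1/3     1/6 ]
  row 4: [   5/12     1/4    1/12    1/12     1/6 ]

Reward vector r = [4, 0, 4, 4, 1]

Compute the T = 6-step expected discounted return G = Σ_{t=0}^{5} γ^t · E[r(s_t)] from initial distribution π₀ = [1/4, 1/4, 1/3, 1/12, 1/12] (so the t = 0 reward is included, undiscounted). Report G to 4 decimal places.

G = 9.4459

t=0: π = [0.2500, 0.2500, 0.3333, 0.0833, 0.0833], E[r] = 2.7500, γ^t·E[r] = 2.750000, running G = 2.750000
t=1: π = [0.2014, 0.2431, 0.1875, 0.1944, 0.1736], E[r] = 2.5069, γ^t·E[r] = 2.005556, running G = 4.755556
t=2: π = [0.2141, 0.2546, 0.1644, 0.2014, 0.1655], E[r] = 2.4850, γ^t·E[r] = 1.590370, running G = 6.345926
t=3: π = [0.2125, 0.2575, 0.1632, 0.2043, 0.1625], E[r] = 2.4823, γ^t·E[r] = 1.270963, running G = 7.616889
t=4: π = [0.2117, 0.2579, 0.1630, 0.2049, 0.1626], E[r] = 2.4809, γ^t·E[r] = 1.016168, running G = 8.633057
t=5: π = [0.2117, 0.2579, 0.1629, 0.2049, 0.1626], E[r] = 2.4806, γ^t·E[r] = 0.812830, running G = 9.445887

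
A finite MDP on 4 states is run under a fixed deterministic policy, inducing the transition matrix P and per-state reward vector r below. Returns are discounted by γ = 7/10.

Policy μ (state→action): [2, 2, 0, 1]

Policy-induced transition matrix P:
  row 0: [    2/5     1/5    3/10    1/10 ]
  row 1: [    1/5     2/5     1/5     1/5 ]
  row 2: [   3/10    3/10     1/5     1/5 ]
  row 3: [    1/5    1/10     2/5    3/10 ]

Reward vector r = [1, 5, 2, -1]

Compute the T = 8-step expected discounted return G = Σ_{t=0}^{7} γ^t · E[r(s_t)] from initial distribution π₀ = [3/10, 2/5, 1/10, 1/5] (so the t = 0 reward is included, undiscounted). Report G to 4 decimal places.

G = 6.4532

t=0: π = [0.3000, 0.4000, 0.1000, 0.2000], E[r] = 2.3000, γ^t·E[r] = 2.300000, running G = 2.300000
t=1: π = [0.2700, 0.2700, 0.2700, 0.1900], E[r] = 1.9700, γ^t·E[r] = 1.379000, running G = 3.679000
t=2: π = [0.2810, 0.2620, 0.2650, 0.1920], E[r] = 1.9290, γ^t·E[r] = 0.945210, running G = 4.624210
t=3: π = [0.2827, 0.2597, 0.2665, 0.1911], E[r] = 1.9231, γ^t·E[r] = 0.659623, running G = 5.283833
t=4: π = [0.2832, 0.2595, 0.2665, 0.1908], E[r] = 1.9227, γ^t·E[r] = 0.461647, running G = 5.745481
t=5: π = [0.2833, 0.2595, 0.2665, 0.1908], E[r] = 1.9228, γ^t·E[r] = 0.323165, running G = 6.068646
t=6: π = [0.2833, 0.2595, 0.2665, 0.1907], E[r] = 1.9228, γ^t·E[r] = 0.226221, running G = 6.294867
t=7: π = [0.2833, 0.2595, 0.2665, 0.1907], E[r] = 1.9229, γ^t·E[r] = 0.158356, running G = 6.453222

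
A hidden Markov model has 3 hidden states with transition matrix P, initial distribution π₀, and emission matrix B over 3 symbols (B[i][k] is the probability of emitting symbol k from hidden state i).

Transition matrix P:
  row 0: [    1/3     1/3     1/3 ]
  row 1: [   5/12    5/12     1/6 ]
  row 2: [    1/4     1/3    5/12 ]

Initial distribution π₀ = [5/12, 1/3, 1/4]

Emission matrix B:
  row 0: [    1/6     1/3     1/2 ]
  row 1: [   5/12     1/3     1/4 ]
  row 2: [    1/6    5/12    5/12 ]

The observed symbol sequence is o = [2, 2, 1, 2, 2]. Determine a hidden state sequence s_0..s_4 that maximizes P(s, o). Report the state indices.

path = [0, 2, 2, 2, 2]

t=0: δ = [2.083e-01, 8.333e-02, 1.042e-01]  (obs o_0=2)
t=1: δ = [3.472e-02, 1.736e-02, 2.894e-02]  ψ = [0, 0, 0]  (obs o_1=2)
t=2: δ = [3.858e-03, 3.858e-03, 5.023e-03]  ψ = [0, 0, 2]  (obs o_2=1)
t=3: δ = [8.038e-04, 4.186e-04, 8.721e-04]  ψ = [1, 2, 2]  (obs o_3=2)
t=4: δ = [1.340e-04, 7.268e-05, 1.514e-04]  ψ = [0, 2, 2]  (obs o_4=2)
backtrack: best end state = 2; path = [0, 2, 2, 2, 2]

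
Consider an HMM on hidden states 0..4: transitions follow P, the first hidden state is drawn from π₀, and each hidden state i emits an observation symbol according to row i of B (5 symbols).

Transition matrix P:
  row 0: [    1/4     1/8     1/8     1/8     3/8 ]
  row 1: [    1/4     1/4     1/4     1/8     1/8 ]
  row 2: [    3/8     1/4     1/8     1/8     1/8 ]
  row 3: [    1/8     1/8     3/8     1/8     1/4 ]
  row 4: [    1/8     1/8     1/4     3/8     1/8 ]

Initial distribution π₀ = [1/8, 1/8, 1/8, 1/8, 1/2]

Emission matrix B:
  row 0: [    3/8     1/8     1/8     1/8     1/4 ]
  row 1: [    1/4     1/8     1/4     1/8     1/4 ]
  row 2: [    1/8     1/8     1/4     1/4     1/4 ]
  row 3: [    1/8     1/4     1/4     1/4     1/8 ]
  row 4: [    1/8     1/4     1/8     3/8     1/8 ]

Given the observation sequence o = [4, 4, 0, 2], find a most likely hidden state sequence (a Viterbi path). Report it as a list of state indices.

path = [4, 2, 0, 4]

t=0: δ = [3.125e-02, 3.125e-02, 3.125e-02, 1.562e-02, 6.250e-02]  (obs o_0=4)
t=1: δ = [2.930e-03, 1.953e-03, 3.906e-03, 2.930e-03, 1.465e-03]  ψ = [2, 1, 4, 4, 0]  (obs o_1=4)
t=2: δ = [5.493e-04, 2.441e-04, 1.373e-04, 6.866e-05, 1.373e-04]  ψ = [2, 2, 3, 4, 0]  (obs o_2=0)
t=3: δ = [1.717e-05, 1.717e-05, 1.717e-05, 1.717e-05, 2.575e-05]  ψ = [0, 0, 0, 0, 0]  (obs o_3=2)
backtrack: best end state = 4; path = [4, 2, 0, 4]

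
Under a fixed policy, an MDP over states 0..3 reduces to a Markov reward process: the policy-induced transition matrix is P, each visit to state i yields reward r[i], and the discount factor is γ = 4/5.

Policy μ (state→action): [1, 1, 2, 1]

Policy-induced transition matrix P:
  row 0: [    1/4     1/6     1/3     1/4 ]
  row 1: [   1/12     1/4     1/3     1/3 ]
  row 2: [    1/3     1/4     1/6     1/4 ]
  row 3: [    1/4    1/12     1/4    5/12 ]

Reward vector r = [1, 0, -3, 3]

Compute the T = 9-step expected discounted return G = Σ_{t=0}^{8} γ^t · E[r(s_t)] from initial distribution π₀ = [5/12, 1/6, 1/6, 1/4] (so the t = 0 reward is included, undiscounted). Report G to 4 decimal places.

G = 1.9340

t=0: π = [0.4167, 0.1667, 0.1667, 0.2500], E[r] = 0.6667, γ^t·E[r] = 0.666667, running G = 0.666667
t=1: π = [0.2361, 0.1736, 0.2847, 0.3056], E[r] = 0.2986, γ^t·E[r] = 0.238889, running G = 0.905556
t=2: π = [0.2448, 0.1794, 0.2604, 0.3154], E[r] = 0.4097, γ^t·E[r] = 0.262222, running G = 1.167778
t=3: π = [0.2418, 0.1770, 0.2636, 0.3175], E[r] = 0.4034, γ^t·E[r] = 0.206543, running G = 1.374321
t=4: π = [0.2425, 0.1769, 0.2629, 0.3177], E[r] = 0.4067, γ^t·E[r] = 0.166578, running G = 1.540899
t=5: π = [0.2424, 0.1768, 0.2630, 0.3177], E[r] = 0.4064, γ^t·E[r] = 0.133161, running G = 1.674060
t=6: π = [0.2424, 0.1768, 0.2630, 0.3177], E[r] = 0.4064, γ^t·E[r] = 0.106547, running G = 1.780607
t=7: π = [0.2424, 0.1768, 0.2630, 0.3177], E[r] = 0.4064, γ^t·E[r] = 0.085235, running G = 1.865841
t=8: π = [0.2424, 0.1768, 0.2630, 0.3177], E[r] = 0.4064, γ^t·E[r] = 0.068188, running G = 1.934029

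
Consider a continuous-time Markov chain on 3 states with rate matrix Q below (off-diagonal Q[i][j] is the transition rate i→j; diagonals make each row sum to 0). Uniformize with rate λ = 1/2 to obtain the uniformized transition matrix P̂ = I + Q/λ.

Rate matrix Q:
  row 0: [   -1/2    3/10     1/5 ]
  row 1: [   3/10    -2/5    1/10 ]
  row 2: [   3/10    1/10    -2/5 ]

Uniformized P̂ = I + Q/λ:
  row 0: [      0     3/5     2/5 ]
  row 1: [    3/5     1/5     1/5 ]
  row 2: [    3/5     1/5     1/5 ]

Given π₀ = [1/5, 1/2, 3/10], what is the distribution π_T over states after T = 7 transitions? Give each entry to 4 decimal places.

π = [0.3799, 0.3467, 0.2734]

t=0: π = [0.2000, 0.5000, 0.3000]
t=1: π = [0.4800, 0.2800, 0.2400]
t=2: π = [0.3120, 0.3920, 0.2960]
t=3: π = [0.4128, 0.3248, 0.2624]
t=4: π = [0.3523, 0.3651, 0.2826]
t=5: π = [0.3886, 0.3409, 0.2705]
t=6: π = [0.3668, 0.3554, 0.2777]
t=7: π = [0.3799, 0.3467, 0.2734]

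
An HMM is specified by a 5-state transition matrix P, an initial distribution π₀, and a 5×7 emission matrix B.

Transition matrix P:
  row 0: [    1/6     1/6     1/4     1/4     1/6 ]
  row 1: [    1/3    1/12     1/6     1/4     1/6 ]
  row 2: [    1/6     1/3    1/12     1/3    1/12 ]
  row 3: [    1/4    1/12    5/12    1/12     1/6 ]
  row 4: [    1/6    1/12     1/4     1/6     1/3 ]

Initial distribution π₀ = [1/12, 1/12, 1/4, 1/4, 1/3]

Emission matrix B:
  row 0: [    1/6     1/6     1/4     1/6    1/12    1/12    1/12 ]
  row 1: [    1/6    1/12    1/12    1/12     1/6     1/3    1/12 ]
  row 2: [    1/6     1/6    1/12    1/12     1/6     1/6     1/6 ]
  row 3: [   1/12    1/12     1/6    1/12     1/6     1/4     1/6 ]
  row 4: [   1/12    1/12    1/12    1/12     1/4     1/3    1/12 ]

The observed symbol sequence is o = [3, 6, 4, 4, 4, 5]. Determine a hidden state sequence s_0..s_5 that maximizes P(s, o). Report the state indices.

t=0: δ = [1.389e-02, 6.944e-03, 2.083e-02, 2.083e-02, 2.778e-02]  (obs o_0=3)
t=1: δ = [4.340e-04, 5.787e-04, 1.447e-03, 1.157e-03, 7.716e-04]  ψ = [3, 2, 3, 2, 4]  (obs o_1=6)
t=2: δ = [2.411e-05, 8.038e-05, 8.038e-05, 8.038e-05, 6.430e-05]  ψ = [3, 2, 3, 2, 4]  (obs o_2=4)
t=3: δ = [2.233e-06, 4.465e-06, 5.582e-06, 4.465e-06, 5.358e-06]  ψ = [1, 2, 3, 2, 4]  (obs o_3=4)
t=4: δ = [1.240e-07, 3.101e-07, 3.101e-07, 3.101e-07, 4.465e-07]  ψ = [1, 2, 3, 2, 4]  (obs o_4=4)
t=5: δ = [8.614e-09, 3.445e-08, 2.153e-08, 2.584e-08, 4.961e-08]  ψ = [1, 2, 3, 2, 4]  (obs o_5=5)
backtrack: best end state = 4; path = [4, 4, 4, 4, 4, 4]

path = [4, 4, 4, 4, 4, 4]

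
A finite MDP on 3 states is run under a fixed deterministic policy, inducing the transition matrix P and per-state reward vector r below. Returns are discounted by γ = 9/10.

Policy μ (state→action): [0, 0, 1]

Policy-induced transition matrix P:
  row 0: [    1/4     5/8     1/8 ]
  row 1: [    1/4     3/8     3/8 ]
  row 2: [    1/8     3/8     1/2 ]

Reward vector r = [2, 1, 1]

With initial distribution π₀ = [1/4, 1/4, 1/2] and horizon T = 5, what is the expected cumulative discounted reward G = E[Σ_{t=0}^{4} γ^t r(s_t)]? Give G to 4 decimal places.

t=0: π = [0.2500, 0.2500, 0.5000], E[r] = 1.2500, γ^t·E[r] = 1.250000, running G = 1.250000
t=1: π = [0.1875, 0.4375, 0.3750], E[r] = 1.1875, γ^t·E[r] = 1.068750, running G = 2.318750
t=2: π = [0.2031, 0.4219, 0.3750], E[r] = 1.2031, γ^t·E[r] = 0.974531, running G = 3.293281
t=3: π = [0.2031, 0.4258, 0.3711], E[r] = 1.2031, γ^t·E[r] = 0.877078, running G = 4.170359
t=4: π = [0.2036, 0.4258, 0.3706], E[r] = 1.2036, γ^t·E[r] = 0.789691, running G = 4.960050

G = 4.9601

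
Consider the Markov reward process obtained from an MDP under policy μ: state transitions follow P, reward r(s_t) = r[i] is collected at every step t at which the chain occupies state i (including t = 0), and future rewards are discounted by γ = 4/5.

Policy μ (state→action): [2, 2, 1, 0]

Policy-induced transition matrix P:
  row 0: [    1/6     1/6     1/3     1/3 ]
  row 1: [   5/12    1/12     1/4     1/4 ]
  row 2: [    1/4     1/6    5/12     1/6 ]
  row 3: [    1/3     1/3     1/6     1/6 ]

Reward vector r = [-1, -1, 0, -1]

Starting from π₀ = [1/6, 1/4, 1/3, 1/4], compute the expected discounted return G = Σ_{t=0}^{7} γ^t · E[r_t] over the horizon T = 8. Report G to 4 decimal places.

t=0: π = [0.1667, 0.2500, 0.3333, 0.2500], E[r] = -0.6667, γ^t·E[r] = -0.666667, running G = -0.666667
t=1: π = [0.2986, 0.1875, 0.2986, 0.2153], E[r] = -0.7014, γ^t·E[r] = -0.561111, running G = -1.227778
t=2: π = [0.2743, 0.1869, 0.3067, 0.2321], E[r] = -0.6933, γ^t·E[r] = -0.443704, running G = -1.671481
t=3: π = [0.2776, 0.1898, 0.3046, 0.2280], E[r] = -0.6954, γ^t·E[r] = -0.356025, running G = -2.027506
t=4: π = [0.2775, 0.1888, 0.3049, 0.2288], E[r] = -0.6951, γ^t·E[r] = -0.284708, running G = -2.312214
t=5: π = [0.2774, 0.1891, 0.3049, 0.2287], E[r] = -0.6951, γ^t·E[r] = -0.227777, running G = -2.539991
t=6: π = [0.2774, 0.1890, 0.3049, 0.2287], E[r] = -0.6951, γ^t·E[r] = -0.182222, running G = -2.722213
t=7: π = [0.2774, 0.1890, 0.3049, 0.2287], E[r] = -0.6951, γ^t·E[r] = -0.145778, running G = -2.867991

G = -2.8680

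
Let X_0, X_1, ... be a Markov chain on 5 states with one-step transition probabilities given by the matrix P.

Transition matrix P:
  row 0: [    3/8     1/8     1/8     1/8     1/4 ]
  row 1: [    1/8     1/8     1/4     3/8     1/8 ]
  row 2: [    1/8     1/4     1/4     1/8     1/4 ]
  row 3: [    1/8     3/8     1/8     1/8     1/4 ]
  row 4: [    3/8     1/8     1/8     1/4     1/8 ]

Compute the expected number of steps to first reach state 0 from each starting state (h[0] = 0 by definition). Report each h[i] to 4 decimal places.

h = [0.0000, 5.8826, 5.7353, 5.7537, 4.4465]

First-step conditioning: h[0] = 0; for i ≠ 0, h[i] = 1 + Σ_k P[i][k]·h[k].
  h[1] = 1 + 1/8·h[1] + 1/4·h[2] + 3/8·h[3] + 1/8·h[4]
  h[2] = 1 + 1/4·h[1] + 1/4·h[2] + 1/8·h[3] + 1/4·h[4]
  h[3] = 1 + 3/8·h[1] + 1/8·h[2] + 1/8·h[3] + 1/4·h[4]
  h[4] = 1 + 1/8·h[1] + 1/8·h[2] + 1/4·h[3] + 1/8·h[4]
Solving the 4×4 linear system over states ≠ 0 gives exactly h = [0, 5112/869, 4984/869, 5000/869, 3864/869] (h[0] = 0 is the target).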